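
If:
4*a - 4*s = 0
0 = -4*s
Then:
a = 0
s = 0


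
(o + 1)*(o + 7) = o^2 + 8*o + 7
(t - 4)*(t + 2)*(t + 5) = t^3 + 3*t^2 - 18*t - 40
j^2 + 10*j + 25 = (j + 5)^2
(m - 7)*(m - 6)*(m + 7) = m^3 - 6*m^2 - 49*m + 294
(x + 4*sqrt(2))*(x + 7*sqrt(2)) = x^2 + 11*sqrt(2)*x + 56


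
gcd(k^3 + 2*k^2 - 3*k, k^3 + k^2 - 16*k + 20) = 1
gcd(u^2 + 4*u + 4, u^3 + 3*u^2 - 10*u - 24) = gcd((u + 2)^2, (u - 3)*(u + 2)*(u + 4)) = u + 2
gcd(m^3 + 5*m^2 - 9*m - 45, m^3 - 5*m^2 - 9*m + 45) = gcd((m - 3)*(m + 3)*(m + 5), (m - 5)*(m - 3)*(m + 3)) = m^2 - 9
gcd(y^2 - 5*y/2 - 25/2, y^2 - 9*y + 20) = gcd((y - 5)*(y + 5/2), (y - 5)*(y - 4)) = y - 5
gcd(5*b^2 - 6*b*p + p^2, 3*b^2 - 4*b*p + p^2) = -b + p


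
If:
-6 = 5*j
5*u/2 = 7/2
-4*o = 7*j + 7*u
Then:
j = -6/5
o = -7/20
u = 7/5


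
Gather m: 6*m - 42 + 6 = 6*m - 36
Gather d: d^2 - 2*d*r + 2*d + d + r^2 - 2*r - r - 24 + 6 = d^2 + d*(3 - 2*r) + r^2 - 3*r - 18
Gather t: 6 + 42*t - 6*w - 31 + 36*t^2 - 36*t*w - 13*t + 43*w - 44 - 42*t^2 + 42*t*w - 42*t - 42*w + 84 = -6*t^2 + t*(6*w - 13) - 5*w + 15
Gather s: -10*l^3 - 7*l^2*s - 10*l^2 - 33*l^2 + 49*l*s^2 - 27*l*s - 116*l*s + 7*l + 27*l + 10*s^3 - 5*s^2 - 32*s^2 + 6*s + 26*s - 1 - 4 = -10*l^3 - 43*l^2 + 34*l + 10*s^3 + s^2*(49*l - 37) + s*(-7*l^2 - 143*l + 32) - 5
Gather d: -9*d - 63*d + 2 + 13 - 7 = 8 - 72*d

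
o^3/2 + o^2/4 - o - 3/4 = (o/2 + 1/2)*(o - 3/2)*(o + 1)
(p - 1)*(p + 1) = p^2 - 1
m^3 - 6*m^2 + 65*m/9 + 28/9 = (m - 4)*(m - 7/3)*(m + 1/3)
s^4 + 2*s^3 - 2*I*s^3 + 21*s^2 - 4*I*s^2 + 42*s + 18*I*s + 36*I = (s + 2)*(s - 6*I)*(s + I)*(s + 3*I)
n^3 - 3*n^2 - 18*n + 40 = (n - 5)*(n - 2)*(n + 4)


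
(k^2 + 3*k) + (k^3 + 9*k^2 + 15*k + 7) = k^3 + 10*k^2 + 18*k + 7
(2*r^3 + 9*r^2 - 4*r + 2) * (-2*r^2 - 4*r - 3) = -4*r^5 - 26*r^4 - 34*r^3 - 15*r^2 + 4*r - 6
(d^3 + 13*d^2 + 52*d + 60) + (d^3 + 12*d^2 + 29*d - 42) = 2*d^3 + 25*d^2 + 81*d + 18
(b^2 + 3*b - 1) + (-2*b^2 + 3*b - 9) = -b^2 + 6*b - 10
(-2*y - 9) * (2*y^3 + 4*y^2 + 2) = -4*y^4 - 26*y^3 - 36*y^2 - 4*y - 18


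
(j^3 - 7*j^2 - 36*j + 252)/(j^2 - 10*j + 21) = (j^2 - 36)/(j - 3)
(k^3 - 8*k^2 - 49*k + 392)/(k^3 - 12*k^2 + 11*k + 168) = (k + 7)/(k + 3)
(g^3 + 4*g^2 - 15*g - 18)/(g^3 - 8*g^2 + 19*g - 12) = (g^2 + 7*g + 6)/(g^2 - 5*g + 4)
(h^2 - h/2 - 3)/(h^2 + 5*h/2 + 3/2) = (h - 2)/(h + 1)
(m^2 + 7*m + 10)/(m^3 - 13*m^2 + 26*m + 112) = (m + 5)/(m^2 - 15*m + 56)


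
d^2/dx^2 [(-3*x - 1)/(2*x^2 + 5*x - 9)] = 2*(-(3*x + 1)*(4*x + 5)^2 + (18*x + 17)*(2*x^2 + 5*x - 9))/(2*x^2 + 5*x - 9)^3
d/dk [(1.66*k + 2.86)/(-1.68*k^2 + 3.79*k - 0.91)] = (2.7888*k^2 + 9.6096*k - 12.35)/(2.8224*k^4 - 12.7344*k^3 + 17.4217*k^2 - 6.8978*k + 0.8281)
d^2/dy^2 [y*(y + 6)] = 2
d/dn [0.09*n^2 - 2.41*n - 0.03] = 0.18*n - 2.41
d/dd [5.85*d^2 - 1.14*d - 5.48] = 11.7*d - 1.14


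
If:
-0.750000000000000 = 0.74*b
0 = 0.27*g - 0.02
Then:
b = -1.01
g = 0.07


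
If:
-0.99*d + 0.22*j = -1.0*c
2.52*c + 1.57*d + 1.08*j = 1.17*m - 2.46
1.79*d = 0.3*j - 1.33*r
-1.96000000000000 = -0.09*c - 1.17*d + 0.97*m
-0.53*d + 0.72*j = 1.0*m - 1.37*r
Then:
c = 0.24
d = -0.84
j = -4.87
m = -3.02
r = 0.03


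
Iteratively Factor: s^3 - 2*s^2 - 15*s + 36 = (s - 3)*(s^2 + s - 12) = (s - 3)^2*(s + 4)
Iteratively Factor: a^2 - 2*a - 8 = (a + 2)*(a - 4)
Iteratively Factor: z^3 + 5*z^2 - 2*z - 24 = (z - 2)*(z^2 + 7*z + 12) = (z - 2)*(z + 4)*(z + 3)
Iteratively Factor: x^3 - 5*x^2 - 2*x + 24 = (x + 2)*(x^2 - 7*x + 12) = (x - 3)*(x + 2)*(x - 4)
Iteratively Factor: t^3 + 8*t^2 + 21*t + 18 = (t + 3)*(t^2 + 5*t + 6) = (t + 2)*(t + 3)*(t + 3)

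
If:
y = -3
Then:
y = -3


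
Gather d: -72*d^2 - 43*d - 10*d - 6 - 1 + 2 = -72*d^2 - 53*d - 5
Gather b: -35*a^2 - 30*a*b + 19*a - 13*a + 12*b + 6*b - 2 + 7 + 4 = -35*a^2 + 6*a + b*(18 - 30*a) + 9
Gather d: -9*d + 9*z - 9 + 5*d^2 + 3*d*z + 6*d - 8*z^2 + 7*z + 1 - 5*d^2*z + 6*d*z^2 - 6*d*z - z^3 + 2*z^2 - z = d^2*(5 - 5*z) + d*(6*z^2 - 3*z - 3) - z^3 - 6*z^2 + 15*z - 8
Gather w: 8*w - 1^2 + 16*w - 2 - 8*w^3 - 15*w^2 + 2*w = -8*w^3 - 15*w^2 + 26*w - 3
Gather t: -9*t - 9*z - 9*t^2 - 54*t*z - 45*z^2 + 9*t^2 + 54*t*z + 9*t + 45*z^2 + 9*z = 0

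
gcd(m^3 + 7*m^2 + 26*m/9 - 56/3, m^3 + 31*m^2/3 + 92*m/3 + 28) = m^2 + 25*m/3 + 14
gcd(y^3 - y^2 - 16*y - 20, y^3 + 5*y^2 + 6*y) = y + 2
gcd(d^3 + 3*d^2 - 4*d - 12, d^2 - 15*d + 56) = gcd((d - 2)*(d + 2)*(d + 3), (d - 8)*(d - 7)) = 1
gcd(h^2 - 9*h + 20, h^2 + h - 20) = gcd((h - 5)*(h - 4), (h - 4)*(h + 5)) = h - 4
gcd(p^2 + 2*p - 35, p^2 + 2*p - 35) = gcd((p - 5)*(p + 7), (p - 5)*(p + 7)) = p^2 + 2*p - 35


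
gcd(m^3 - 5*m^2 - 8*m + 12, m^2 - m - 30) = m - 6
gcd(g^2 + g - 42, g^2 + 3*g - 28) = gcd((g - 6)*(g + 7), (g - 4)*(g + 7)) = g + 7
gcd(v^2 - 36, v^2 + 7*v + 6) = v + 6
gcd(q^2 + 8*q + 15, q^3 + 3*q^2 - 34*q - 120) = q + 5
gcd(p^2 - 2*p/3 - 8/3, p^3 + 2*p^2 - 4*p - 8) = p - 2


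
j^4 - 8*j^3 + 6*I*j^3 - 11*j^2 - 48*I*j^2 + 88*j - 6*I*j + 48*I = (j - 8)*(j + I)*(j + 2*I)*(j + 3*I)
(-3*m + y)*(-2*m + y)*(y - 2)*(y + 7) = 6*m^2*y^2 + 30*m^2*y - 84*m^2 - 5*m*y^3 - 25*m*y^2 + 70*m*y + y^4 + 5*y^3 - 14*y^2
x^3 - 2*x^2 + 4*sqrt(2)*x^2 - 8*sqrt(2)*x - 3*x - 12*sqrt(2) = (x - 3)*(x + 1)*(x + 4*sqrt(2))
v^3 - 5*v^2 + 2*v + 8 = (v - 4)*(v - 2)*(v + 1)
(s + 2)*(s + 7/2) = s^2 + 11*s/2 + 7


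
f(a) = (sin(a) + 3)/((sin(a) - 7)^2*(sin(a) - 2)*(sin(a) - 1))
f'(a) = cos(a)/((sin(a) - 7)^2*(sin(a) - 2)*(sin(a) - 1)) - (sin(a) + 3)*cos(a)/((sin(a) - 7)^2*(sin(a) - 2)*(sin(a) - 1)^2) - (sin(a) + 3)*cos(a)/((sin(a) - 7)^2*(sin(a) - 2)^2*(sin(a) - 1)) - 2*(sin(a) + 3)*cos(a)/((sin(a) - 7)^3*(sin(a) - 2)*(sin(a) - 1))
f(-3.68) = 0.12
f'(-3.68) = -0.33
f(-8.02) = 0.01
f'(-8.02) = -0.00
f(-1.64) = 0.01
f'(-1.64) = -0.00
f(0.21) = 0.05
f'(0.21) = 0.12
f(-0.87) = 0.01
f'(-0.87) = 0.01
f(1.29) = 2.67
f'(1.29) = 20.02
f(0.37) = 0.07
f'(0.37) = 0.19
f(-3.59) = 0.09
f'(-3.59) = -0.24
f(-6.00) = 0.06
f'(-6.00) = 0.14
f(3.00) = 0.04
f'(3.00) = -0.10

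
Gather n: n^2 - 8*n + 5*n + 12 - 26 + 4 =n^2 - 3*n - 10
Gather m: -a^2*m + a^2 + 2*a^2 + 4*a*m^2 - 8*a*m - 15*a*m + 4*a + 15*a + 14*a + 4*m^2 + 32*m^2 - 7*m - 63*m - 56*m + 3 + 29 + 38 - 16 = 3*a^2 + 33*a + m^2*(4*a + 36) + m*(-a^2 - 23*a - 126) + 54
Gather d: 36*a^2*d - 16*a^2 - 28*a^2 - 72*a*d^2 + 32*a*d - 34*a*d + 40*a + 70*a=-44*a^2 - 72*a*d^2 + 110*a + d*(36*a^2 - 2*a)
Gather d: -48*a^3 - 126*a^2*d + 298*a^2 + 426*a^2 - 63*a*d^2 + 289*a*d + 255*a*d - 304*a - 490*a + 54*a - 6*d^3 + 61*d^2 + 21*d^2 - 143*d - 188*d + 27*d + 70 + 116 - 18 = -48*a^3 + 724*a^2 - 740*a - 6*d^3 + d^2*(82 - 63*a) + d*(-126*a^2 + 544*a - 304) + 168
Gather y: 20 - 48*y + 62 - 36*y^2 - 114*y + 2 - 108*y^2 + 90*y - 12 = -144*y^2 - 72*y + 72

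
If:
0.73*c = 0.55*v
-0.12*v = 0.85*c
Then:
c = 0.00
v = 0.00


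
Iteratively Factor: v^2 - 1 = (v - 1)*(v + 1)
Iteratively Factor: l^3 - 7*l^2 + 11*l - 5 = (l - 1)*(l^2 - 6*l + 5) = (l - 1)^2*(l - 5)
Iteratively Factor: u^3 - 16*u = (u - 4)*(u^2 + 4*u) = u*(u - 4)*(u + 4)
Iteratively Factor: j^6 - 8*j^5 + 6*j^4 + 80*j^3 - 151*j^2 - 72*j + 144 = (j + 1)*(j^5 - 9*j^4 + 15*j^3 + 65*j^2 - 216*j + 144) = (j - 3)*(j + 1)*(j^4 - 6*j^3 - 3*j^2 + 56*j - 48) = (j - 4)*(j - 3)*(j + 1)*(j^3 - 2*j^2 - 11*j + 12) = (j - 4)*(j - 3)*(j - 1)*(j + 1)*(j^2 - j - 12) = (j - 4)^2*(j - 3)*(j - 1)*(j + 1)*(j + 3)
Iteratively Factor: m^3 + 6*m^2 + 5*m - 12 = (m + 3)*(m^2 + 3*m - 4) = (m - 1)*(m + 3)*(m + 4)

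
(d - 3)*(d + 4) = d^2 + d - 12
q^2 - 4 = (q - 2)*(q + 2)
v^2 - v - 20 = (v - 5)*(v + 4)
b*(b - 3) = b^2 - 3*b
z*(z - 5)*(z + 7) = z^3 + 2*z^2 - 35*z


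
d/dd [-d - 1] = -1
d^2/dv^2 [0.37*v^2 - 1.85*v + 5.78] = 0.740000000000000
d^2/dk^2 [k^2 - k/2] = 2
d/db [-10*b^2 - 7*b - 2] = -20*b - 7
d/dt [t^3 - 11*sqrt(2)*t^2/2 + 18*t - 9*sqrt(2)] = 3*t^2 - 11*sqrt(2)*t + 18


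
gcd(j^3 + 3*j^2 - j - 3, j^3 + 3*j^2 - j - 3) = j^3 + 3*j^2 - j - 3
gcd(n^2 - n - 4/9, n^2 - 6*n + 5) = 1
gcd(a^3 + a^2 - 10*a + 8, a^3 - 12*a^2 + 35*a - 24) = a - 1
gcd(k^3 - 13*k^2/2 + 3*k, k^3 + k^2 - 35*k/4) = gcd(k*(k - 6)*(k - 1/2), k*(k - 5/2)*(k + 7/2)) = k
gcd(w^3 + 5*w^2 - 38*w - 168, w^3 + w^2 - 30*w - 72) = w^2 - 2*w - 24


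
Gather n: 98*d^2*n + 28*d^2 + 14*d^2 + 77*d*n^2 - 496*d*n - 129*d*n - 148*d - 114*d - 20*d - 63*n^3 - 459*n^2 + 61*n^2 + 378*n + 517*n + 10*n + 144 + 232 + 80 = 42*d^2 - 282*d - 63*n^3 + n^2*(77*d - 398) + n*(98*d^2 - 625*d + 905) + 456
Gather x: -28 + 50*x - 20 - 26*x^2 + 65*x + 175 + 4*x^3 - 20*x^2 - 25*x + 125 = 4*x^3 - 46*x^2 + 90*x + 252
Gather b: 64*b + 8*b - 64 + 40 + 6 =72*b - 18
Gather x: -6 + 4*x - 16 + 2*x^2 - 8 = 2*x^2 + 4*x - 30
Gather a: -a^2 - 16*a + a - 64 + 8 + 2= -a^2 - 15*a - 54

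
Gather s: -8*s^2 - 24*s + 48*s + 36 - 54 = -8*s^2 + 24*s - 18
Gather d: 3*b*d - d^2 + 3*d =-d^2 + d*(3*b + 3)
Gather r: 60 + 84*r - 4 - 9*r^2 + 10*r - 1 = -9*r^2 + 94*r + 55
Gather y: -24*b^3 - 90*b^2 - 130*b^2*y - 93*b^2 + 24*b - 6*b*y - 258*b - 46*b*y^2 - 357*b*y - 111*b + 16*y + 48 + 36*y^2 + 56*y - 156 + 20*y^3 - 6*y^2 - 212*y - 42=-24*b^3 - 183*b^2 - 345*b + 20*y^3 + y^2*(30 - 46*b) + y*(-130*b^2 - 363*b - 140) - 150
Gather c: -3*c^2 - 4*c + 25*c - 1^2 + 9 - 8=-3*c^2 + 21*c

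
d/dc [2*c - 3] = 2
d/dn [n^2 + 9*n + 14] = 2*n + 9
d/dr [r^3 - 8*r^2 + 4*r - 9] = 3*r^2 - 16*r + 4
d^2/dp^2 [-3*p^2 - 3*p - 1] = -6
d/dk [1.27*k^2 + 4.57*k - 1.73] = 2.54*k + 4.57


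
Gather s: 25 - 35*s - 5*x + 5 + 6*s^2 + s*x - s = 6*s^2 + s*(x - 36) - 5*x + 30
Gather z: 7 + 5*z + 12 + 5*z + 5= 10*z + 24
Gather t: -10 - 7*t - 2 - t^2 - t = -t^2 - 8*t - 12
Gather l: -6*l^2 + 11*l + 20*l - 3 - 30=-6*l^2 + 31*l - 33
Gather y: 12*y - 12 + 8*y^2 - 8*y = 8*y^2 + 4*y - 12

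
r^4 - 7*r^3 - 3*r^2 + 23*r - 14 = (r - 7)*(r - 1)^2*(r + 2)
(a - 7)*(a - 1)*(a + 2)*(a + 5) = a^4 - a^3 - 39*a^2 - 31*a + 70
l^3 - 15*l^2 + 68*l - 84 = (l - 7)*(l - 6)*(l - 2)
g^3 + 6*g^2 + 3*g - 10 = (g - 1)*(g + 2)*(g + 5)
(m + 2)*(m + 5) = m^2 + 7*m + 10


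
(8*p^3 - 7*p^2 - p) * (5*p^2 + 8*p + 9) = 40*p^5 + 29*p^4 + 11*p^3 - 71*p^2 - 9*p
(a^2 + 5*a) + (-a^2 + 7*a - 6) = 12*a - 6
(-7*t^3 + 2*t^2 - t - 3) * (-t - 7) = 7*t^4 + 47*t^3 - 13*t^2 + 10*t + 21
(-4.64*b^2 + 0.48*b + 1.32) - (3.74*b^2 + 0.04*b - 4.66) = -8.38*b^2 + 0.44*b + 5.98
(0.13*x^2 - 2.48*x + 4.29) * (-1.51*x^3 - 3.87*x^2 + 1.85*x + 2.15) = -0.1963*x^5 + 3.2417*x^4 + 3.3602*x^3 - 20.9108*x^2 + 2.6045*x + 9.2235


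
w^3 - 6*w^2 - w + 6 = (w - 6)*(w - 1)*(w + 1)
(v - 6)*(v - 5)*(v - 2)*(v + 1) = v^4 - 12*v^3 + 39*v^2 - 8*v - 60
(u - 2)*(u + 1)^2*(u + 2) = u^4 + 2*u^3 - 3*u^2 - 8*u - 4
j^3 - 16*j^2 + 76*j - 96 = (j - 8)*(j - 6)*(j - 2)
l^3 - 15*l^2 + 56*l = l*(l - 8)*(l - 7)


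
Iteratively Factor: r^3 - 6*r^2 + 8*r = (r - 4)*(r^2 - 2*r) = (r - 4)*(r - 2)*(r)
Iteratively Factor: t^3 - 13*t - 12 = (t - 4)*(t^2 + 4*t + 3) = (t - 4)*(t + 1)*(t + 3)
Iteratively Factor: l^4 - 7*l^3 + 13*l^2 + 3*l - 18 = (l - 3)*(l^3 - 4*l^2 + l + 6) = (l - 3)*(l - 2)*(l^2 - 2*l - 3) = (l - 3)^2*(l - 2)*(l + 1)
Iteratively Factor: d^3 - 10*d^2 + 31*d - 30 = (d - 5)*(d^2 - 5*d + 6) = (d - 5)*(d - 2)*(d - 3)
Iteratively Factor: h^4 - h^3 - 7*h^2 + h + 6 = (h + 1)*(h^3 - 2*h^2 - 5*h + 6) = (h + 1)*(h + 2)*(h^2 - 4*h + 3) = (h - 3)*(h + 1)*(h + 2)*(h - 1)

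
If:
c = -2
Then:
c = -2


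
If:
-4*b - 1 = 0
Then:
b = -1/4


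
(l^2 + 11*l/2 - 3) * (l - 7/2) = l^3 + 2*l^2 - 89*l/4 + 21/2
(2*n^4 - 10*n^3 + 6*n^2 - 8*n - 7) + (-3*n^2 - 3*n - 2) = 2*n^4 - 10*n^3 + 3*n^2 - 11*n - 9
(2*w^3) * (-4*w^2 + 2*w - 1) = -8*w^5 + 4*w^4 - 2*w^3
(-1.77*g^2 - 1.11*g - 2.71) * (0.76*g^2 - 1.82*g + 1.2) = -1.3452*g^4 + 2.3778*g^3 - 2.1634*g^2 + 3.6002*g - 3.252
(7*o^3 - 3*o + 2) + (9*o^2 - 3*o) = 7*o^3 + 9*o^2 - 6*o + 2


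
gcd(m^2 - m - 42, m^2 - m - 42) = m^2 - m - 42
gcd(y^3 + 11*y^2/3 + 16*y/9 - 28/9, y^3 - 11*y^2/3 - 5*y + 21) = y + 7/3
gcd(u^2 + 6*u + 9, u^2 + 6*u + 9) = u^2 + 6*u + 9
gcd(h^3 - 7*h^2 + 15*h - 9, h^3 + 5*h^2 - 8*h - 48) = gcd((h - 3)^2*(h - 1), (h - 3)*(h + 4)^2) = h - 3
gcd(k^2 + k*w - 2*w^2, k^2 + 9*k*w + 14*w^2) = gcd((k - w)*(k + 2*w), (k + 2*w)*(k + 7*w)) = k + 2*w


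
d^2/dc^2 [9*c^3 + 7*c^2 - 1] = 54*c + 14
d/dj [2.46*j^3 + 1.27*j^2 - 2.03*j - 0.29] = 7.38*j^2 + 2.54*j - 2.03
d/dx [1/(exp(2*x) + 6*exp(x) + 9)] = 2*(-exp(x) - 3)*exp(x)/(exp(2*x) + 6*exp(x) + 9)^2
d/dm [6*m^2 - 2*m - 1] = 12*m - 2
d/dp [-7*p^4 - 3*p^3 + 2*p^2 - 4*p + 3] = -28*p^3 - 9*p^2 + 4*p - 4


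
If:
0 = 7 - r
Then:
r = 7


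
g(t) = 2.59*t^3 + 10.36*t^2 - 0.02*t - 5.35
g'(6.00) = 404.02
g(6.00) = 926.93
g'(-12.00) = 870.22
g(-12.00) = -2988.79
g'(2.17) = 81.53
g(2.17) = 69.86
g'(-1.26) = -13.79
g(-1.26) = 5.94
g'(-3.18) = 12.66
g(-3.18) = 16.19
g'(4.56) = 256.03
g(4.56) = 455.56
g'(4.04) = 210.51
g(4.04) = 334.44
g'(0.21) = 4.67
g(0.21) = -4.87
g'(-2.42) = -4.66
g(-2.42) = 18.66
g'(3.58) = 173.74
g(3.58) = 246.19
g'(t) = 7.77*t^2 + 20.72*t - 0.02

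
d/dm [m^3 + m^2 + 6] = m*(3*m + 2)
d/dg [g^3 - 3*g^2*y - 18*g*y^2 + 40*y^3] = 3*g^2 - 6*g*y - 18*y^2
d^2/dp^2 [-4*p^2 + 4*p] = -8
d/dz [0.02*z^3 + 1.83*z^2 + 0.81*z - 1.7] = 0.06*z^2 + 3.66*z + 0.81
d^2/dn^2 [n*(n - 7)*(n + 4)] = 6*n - 6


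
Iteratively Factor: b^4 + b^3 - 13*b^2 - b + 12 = (b - 3)*(b^3 + 4*b^2 - b - 4) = (b - 3)*(b + 1)*(b^2 + 3*b - 4) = (b - 3)*(b + 1)*(b + 4)*(b - 1)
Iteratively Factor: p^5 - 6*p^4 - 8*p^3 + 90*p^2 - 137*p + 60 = (p - 1)*(p^4 - 5*p^3 - 13*p^2 + 77*p - 60) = (p - 5)*(p - 1)*(p^3 - 13*p + 12) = (p - 5)*(p - 1)^2*(p^2 + p - 12) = (p - 5)*(p - 1)^2*(p + 4)*(p - 3)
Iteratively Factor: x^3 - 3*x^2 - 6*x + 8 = (x + 2)*(x^2 - 5*x + 4) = (x - 1)*(x + 2)*(x - 4)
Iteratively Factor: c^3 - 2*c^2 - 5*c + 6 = (c - 3)*(c^2 + c - 2) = (c - 3)*(c + 2)*(c - 1)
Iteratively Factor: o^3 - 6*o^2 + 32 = (o - 4)*(o^2 - 2*o - 8) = (o - 4)*(o + 2)*(o - 4)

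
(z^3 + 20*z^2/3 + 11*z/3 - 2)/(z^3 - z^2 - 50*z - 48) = (z - 1/3)/(z - 8)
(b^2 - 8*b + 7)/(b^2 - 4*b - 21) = (b - 1)/(b + 3)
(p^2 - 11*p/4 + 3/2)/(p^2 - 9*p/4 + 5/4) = (4*p^2 - 11*p + 6)/(4*p^2 - 9*p + 5)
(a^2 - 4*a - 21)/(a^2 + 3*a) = (a - 7)/a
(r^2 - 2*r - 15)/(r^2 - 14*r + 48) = (r^2 - 2*r - 15)/(r^2 - 14*r + 48)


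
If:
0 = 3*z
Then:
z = 0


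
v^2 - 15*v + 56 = (v - 8)*(v - 7)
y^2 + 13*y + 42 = (y + 6)*(y + 7)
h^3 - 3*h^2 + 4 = (h - 2)^2*(h + 1)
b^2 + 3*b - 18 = (b - 3)*(b + 6)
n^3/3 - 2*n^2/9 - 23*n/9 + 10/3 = (n/3 + 1)*(n - 2)*(n - 5/3)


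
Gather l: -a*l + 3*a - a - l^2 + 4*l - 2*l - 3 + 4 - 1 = 2*a - l^2 + l*(2 - a)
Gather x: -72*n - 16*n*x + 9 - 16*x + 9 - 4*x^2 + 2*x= -72*n - 4*x^2 + x*(-16*n - 14) + 18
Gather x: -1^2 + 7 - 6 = 0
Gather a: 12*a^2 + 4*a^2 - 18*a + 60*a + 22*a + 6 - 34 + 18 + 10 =16*a^2 + 64*a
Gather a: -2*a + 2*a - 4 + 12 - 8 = 0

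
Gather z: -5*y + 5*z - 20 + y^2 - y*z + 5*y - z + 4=y^2 + z*(4 - y) - 16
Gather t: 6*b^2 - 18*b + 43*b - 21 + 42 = 6*b^2 + 25*b + 21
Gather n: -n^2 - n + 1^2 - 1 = -n^2 - n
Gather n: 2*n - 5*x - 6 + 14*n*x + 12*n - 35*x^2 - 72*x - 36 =n*(14*x + 14) - 35*x^2 - 77*x - 42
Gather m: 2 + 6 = 8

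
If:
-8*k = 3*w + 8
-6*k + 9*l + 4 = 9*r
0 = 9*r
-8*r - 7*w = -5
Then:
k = -71/56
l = -325/252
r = 0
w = 5/7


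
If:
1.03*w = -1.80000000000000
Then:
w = -1.75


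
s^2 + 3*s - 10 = (s - 2)*(s + 5)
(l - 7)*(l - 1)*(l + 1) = l^3 - 7*l^2 - l + 7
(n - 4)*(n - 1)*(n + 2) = n^3 - 3*n^2 - 6*n + 8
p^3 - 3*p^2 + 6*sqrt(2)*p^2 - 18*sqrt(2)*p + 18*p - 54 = (p - 3)*(p + 3*sqrt(2))^2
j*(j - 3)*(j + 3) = j^3 - 9*j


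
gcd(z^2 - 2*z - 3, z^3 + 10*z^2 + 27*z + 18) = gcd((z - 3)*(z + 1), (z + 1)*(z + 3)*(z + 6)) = z + 1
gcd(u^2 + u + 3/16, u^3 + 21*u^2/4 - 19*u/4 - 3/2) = u + 1/4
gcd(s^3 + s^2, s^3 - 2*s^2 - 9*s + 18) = 1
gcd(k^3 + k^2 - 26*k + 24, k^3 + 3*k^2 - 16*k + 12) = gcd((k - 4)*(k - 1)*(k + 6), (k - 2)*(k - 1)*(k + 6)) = k^2 + 5*k - 6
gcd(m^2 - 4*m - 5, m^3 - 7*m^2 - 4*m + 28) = 1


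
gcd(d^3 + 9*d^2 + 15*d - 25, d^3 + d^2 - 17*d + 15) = d^2 + 4*d - 5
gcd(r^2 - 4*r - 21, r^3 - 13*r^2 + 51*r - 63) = r - 7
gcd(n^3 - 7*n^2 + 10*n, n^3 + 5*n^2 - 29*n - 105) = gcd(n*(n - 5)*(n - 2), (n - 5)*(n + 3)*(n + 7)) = n - 5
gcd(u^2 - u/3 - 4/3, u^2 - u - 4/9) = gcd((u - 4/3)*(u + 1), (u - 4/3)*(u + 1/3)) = u - 4/3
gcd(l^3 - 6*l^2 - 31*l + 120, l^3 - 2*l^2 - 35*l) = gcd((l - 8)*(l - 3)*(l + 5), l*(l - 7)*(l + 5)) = l + 5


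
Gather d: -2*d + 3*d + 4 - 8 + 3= d - 1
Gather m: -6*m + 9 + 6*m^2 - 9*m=6*m^2 - 15*m + 9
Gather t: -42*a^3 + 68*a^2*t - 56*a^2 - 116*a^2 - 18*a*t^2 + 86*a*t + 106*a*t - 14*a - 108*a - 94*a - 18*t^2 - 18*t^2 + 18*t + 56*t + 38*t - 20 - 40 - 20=-42*a^3 - 172*a^2 - 216*a + t^2*(-18*a - 36) + t*(68*a^2 + 192*a + 112) - 80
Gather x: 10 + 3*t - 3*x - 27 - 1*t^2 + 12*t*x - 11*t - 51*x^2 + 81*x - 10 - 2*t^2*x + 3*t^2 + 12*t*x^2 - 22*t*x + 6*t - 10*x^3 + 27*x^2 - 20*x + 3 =2*t^2 - 2*t - 10*x^3 + x^2*(12*t - 24) + x*(-2*t^2 - 10*t + 58) - 24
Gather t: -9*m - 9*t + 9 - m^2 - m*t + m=-m^2 - 8*m + t*(-m - 9) + 9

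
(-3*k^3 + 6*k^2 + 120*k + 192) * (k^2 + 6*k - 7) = -3*k^5 - 12*k^4 + 177*k^3 + 870*k^2 + 312*k - 1344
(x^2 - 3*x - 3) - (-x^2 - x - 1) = 2*x^2 - 2*x - 2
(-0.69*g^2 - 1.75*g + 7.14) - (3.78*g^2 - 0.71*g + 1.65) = -4.47*g^2 - 1.04*g + 5.49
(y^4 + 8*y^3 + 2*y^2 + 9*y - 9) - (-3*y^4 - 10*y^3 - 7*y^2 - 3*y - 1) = 4*y^4 + 18*y^3 + 9*y^2 + 12*y - 8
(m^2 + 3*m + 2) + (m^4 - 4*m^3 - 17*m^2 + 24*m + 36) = m^4 - 4*m^3 - 16*m^2 + 27*m + 38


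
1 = 1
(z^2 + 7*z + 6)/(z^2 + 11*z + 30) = (z + 1)/(z + 5)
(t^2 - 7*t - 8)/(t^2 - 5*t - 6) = (t - 8)/(t - 6)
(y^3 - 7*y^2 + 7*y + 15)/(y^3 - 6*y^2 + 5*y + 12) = (y - 5)/(y - 4)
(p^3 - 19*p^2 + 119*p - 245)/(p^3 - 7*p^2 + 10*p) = (p^2 - 14*p + 49)/(p*(p - 2))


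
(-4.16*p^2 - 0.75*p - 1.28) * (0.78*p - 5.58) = -3.2448*p^3 + 22.6278*p^2 + 3.1866*p + 7.1424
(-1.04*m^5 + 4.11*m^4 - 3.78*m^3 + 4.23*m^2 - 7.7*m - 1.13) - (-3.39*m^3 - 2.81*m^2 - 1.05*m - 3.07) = -1.04*m^5 + 4.11*m^4 - 0.39*m^3 + 7.04*m^2 - 6.65*m + 1.94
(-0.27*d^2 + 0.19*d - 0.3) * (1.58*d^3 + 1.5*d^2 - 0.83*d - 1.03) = -0.4266*d^5 - 0.1048*d^4 + 0.0351*d^3 - 0.3296*d^2 + 0.0533*d + 0.309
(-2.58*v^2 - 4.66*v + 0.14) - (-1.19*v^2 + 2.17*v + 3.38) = -1.39*v^2 - 6.83*v - 3.24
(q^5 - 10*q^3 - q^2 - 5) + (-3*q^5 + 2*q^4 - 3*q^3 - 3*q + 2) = -2*q^5 + 2*q^4 - 13*q^3 - q^2 - 3*q - 3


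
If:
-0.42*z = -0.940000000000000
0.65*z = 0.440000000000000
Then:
No Solution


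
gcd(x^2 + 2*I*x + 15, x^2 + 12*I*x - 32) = 1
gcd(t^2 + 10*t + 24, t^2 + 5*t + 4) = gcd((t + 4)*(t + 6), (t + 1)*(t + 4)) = t + 4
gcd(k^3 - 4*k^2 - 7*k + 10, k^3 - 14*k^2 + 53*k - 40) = k^2 - 6*k + 5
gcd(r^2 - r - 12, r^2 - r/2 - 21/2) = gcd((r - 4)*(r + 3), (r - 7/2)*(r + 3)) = r + 3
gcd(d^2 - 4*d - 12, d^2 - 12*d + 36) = d - 6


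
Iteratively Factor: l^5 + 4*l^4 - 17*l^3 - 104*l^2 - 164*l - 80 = (l + 1)*(l^4 + 3*l^3 - 20*l^2 - 84*l - 80) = (l - 5)*(l + 1)*(l^3 + 8*l^2 + 20*l + 16) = (l - 5)*(l + 1)*(l + 2)*(l^2 + 6*l + 8) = (l - 5)*(l + 1)*(l + 2)^2*(l + 4)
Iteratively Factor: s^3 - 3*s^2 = (s)*(s^2 - 3*s) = s*(s - 3)*(s)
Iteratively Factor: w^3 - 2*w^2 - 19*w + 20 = (w + 4)*(w^2 - 6*w + 5) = (w - 1)*(w + 4)*(w - 5)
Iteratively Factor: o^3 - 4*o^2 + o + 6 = (o - 3)*(o^2 - o - 2) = (o - 3)*(o - 2)*(o + 1)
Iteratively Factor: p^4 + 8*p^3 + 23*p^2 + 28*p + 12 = (p + 3)*(p^3 + 5*p^2 + 8*p + 4) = (p + 2)*(p + 3)*(p^2 + 3*p + 2) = (p + 1)*(p + 2)*(p + 3)*(p + 2)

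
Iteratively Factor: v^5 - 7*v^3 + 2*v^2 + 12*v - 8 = (v + 2)*(v^4 - 2*v^3 - 3*v^2 + 8*v - 4) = (v - 1)*(v + 2)*(v^3 - v^2 - 4*v + 4) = (v - 1)*(v + 2)^2*(v^2 - 3*v + 2) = (v - 2)*(v - 1)*(v + 2)^2*(v - 1)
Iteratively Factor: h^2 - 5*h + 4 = (h - 1)*(h - 4)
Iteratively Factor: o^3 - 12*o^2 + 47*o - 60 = (o - 5)*(o^2 - 7*o + 12) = (o - 5)*(o - 4)*(o - 3)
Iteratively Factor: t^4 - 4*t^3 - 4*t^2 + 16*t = (t - 2)*(t^3 - 2*t^2 - 8*t) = (t - 4)*(t - 2)*(t^2 + 2*t) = t*(t - 4)*(t - 2)*(t + 2)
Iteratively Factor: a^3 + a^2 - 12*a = (a)*(a^2 + a - 12) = a*(a + 4)*(a - 3)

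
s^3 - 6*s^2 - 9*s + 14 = (s - 7)*(s - 1)*(s + 2)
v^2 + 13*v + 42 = (v + 6)*(v + 7)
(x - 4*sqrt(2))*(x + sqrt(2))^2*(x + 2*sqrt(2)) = x^4 - 22*x^2 - 36*sqrt(2)*x - 32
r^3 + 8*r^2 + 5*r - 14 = (r - 1)*(r + 2)*(r + 7)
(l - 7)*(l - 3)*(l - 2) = l^3 - 12*l^2 + 41*l - 42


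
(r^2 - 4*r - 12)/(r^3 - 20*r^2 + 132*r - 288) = (r + 2)/(r^2 - 14*r + 48)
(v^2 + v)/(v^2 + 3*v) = (v + 1)/(v + 3)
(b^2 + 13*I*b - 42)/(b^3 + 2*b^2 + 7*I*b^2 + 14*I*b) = (b + 6*I)/(b*(b + 2))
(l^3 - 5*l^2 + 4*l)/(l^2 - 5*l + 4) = l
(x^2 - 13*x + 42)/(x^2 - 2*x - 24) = (x - 7)/(x + 4)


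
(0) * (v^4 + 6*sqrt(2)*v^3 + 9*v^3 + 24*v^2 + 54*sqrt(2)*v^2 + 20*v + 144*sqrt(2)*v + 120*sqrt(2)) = 0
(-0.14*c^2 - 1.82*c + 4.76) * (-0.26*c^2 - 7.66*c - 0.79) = 0.0364*c^4 + 1.5456*c^3 + 12.8142*c^2 - 35.0238*c - 3.7604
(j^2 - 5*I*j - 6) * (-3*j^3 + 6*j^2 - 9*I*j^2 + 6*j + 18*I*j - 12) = -3*j^5 + 6*j^4 + 6*I*j^4 - 21*j^3 - 12*I*j^3 + 42*j^2 + 24*I*j^2 - 36*j - 48*I*j + 72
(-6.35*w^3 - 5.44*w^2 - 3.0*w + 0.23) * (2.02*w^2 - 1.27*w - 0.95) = -12.827*w^5 - 2.9243*w^4 + 6.8813*w^3 + 9.4426*w^2 + 2.5579*w - 0.2185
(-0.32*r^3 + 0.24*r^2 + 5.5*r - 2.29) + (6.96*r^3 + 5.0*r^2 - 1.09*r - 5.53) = 6.64*r^3 + 5.24*r^2 + 4.41*r - 7.82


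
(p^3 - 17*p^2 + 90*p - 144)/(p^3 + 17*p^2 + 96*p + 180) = (p^3 - 17*p^2 + 90*p - 144)/(p^3 + 17*p^2 + 96*p + 180)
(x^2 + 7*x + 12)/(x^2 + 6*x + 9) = (x + 4)/(x + 3)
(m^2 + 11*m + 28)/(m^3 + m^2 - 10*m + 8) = (m + 7)/(m^2 - 3*m + 2)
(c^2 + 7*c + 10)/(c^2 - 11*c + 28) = (c^2 + 7*c + 10)/(c^2 - 11*c + 28)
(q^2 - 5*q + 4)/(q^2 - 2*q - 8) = (q - 1)/(q + 2)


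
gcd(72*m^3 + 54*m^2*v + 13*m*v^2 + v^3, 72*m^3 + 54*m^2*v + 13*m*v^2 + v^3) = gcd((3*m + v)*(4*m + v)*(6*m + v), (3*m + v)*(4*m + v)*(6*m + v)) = 72*m^3 + 54*m^2*v + 13*m*v^2 + v^3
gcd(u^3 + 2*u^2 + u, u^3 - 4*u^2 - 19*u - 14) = u + 1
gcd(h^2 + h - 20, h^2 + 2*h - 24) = h - 4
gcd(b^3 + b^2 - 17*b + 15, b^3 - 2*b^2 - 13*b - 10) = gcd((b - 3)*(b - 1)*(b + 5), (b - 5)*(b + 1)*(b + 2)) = 1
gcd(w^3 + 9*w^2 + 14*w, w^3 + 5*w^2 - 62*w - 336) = w + 7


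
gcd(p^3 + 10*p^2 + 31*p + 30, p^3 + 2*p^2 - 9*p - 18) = p^2 + 5*p + 6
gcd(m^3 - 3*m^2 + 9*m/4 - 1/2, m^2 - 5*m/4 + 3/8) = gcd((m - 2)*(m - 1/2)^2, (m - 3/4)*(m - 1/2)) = m - 1/2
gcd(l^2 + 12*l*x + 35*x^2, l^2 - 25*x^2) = l + 5*x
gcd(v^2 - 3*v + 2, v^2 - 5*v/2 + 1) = v - 2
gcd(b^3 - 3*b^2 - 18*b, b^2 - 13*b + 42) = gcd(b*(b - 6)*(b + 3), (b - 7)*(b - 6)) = b - 6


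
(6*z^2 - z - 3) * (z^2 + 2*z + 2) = 6*z^4 + 11*z^3 + 7*z^2 - 8*z - 6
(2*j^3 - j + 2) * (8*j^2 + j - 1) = 16*j^5 + 2*j^4 - 10*j^3 + 15*j^2 + 3*j - 2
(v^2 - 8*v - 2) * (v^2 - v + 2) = v^4 - 9*v^3 + 8*v^2 - 14*v - 4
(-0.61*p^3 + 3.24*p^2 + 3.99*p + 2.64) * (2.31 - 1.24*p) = 0.7564*p^4 - 5.4267*p^3 + 2.5368*p^2 + 5.9433*p + 6.0984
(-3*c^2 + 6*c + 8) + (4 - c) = -3*c^2 + 5*c + 12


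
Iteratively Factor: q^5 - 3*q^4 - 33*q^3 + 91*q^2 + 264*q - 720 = (q - 3)*(q^4 - 33*q^2 - 8*q + 240) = (q - 3)^2*(q^3 + 3*q^2 - 24*q - 80) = (q - 3)^2*(q + 4)*(q^2 - q - 20) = (q - 3)^2*(q + 4)^2*(q - 5)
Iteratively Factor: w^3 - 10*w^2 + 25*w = (w)*(w^2 - 10*w + 25) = w*(w - 5)*(w - 5)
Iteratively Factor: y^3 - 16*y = (y)*(y^2 - 16) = y*(y - 4)*(y + 4)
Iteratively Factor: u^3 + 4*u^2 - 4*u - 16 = (u + 4)*(u^2 - 4) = (u - 2)*(u + 4)*(u + 2)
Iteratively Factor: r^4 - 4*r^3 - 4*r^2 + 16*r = (r - 2)*(r^3 - 2*r^2 - 8*r) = (r - 4)*(r - 2)*(r^2 + 2*r) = (r - 4)*(r - 2)*(r + 2)*(r)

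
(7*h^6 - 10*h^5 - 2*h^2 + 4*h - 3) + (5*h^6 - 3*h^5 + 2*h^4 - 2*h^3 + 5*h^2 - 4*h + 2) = 12*h^6 - 13*h^5 + 2*h^4 - 2*h^3 + 3*h^2 - 1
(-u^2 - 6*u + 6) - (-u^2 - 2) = 8 - 6*u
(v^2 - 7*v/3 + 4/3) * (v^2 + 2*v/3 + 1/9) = v^4 - 5*v^3/3 - v^2/9 + 17*v/27 + 4/27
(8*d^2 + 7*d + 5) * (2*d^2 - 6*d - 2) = 16*d^4 - 34*d^3 - 48*d^2 - 44*d - 10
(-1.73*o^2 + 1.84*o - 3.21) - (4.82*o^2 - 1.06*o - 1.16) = -6.55*o^2 + 2.9*o - 2.05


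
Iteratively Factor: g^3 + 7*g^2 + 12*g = (g + 3)*(g^2 + 4*g) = g*(g + 3)*(g + 4)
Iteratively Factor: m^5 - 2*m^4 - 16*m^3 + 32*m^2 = (m - 2)*(m^4 - 16*m^2) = m*(m - 2)*(m^3 - 16*m) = m^2*(m - 2)*(m^2 - 16) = m^2*(m - 4)*(m - 2)*(m + 4)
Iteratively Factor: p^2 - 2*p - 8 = (p - 4)*(p + 2)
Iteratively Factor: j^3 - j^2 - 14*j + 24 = (j + 4)*(j^2 - 5*j + 6) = (j - 3)*(j + 4)*(j - 2)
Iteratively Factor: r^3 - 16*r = (r - 4)*(r^2 + 4*r) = r*(r - 4)*(r + 4)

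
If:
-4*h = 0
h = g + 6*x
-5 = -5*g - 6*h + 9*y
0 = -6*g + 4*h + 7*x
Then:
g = 0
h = 0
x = 0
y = -5/9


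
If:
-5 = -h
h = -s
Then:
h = 5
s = -5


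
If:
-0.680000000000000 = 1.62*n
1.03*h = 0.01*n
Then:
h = -0.00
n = -0.42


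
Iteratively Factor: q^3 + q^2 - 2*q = (q + 2)*(q^2 - q) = (q - 1)*(q + 2)*(q)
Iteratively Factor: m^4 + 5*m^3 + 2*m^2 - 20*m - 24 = (m + 2)*(m^3 + 3*m^2 - 4*m - 12) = (m + 2)^2*(m^2 + m - 6) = (m - 2)*(m + 2)^2*(m + 3)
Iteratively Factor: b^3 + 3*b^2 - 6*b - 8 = (b + 1)*(b^2 + 2*b - 8) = (b - 2)*(b + 1)*(b + 4)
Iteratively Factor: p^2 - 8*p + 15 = (p - 3)*(p - 5)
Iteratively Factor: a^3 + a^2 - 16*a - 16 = (a + 1)*(a^2 - 16) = (a + 1)*(a + 4)*(a - 4)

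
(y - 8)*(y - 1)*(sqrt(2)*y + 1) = sqrt(2)*y^3 - 9*sqrt(2)*y^2 + y^2 - 9*y + 8*sqrt(2)*y + 8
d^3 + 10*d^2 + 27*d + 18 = (d + 1)*(d + 3)*(d + 6)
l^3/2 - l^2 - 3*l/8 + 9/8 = (l/2 + 1/2)*(l - 3/2)^2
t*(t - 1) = t^2 - t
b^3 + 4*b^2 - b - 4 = (b - 1)*(b + 1)*(b + 4)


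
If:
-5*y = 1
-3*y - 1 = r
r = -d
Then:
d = 2/5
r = -2/5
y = -1/5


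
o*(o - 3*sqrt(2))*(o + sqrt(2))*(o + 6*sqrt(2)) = o^4 + 4*sqrt(2)*o^3 - 30*o^2 - 36*sqrt(2)*o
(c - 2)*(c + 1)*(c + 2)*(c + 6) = c^4 + 7*c^3 + 2*c^2 - 28*c - 24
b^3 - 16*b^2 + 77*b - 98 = (b - 7)^2*(b - 2)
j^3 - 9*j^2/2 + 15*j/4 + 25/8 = (j - 5/2)^2*(j + 1/2)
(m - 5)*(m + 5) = m^2 - 25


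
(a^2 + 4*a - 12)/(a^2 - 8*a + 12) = (a + 6)/(a - 6)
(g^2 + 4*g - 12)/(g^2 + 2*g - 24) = (g - 2)/(g - 4)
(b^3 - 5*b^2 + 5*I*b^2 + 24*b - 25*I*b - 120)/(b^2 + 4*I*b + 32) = (b^2 - b*(5 + 3*I) + 15*I)/(b - 4*I)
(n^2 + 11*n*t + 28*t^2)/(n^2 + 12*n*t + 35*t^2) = (n + 4*t)/(n + 5*t)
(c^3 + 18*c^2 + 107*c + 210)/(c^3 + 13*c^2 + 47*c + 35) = (c + 6)/(c + 1)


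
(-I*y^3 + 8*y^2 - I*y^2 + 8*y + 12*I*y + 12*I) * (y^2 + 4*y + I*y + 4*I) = -I*y^5 + 9*y^4 - 5*I*y^4 + 45*y^3 + 16*I*y^3 + 24*y^2 + 100*I*y^2 - 60*y + 80*I*y - 48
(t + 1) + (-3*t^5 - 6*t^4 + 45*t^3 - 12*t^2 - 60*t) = -3*t^5 - 6*t^4 + 45*t^3 - 12*t^2 - 59*t + 1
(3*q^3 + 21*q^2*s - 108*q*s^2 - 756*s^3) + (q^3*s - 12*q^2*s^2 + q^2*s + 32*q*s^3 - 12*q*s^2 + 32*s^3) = q^3*s + 3*q^3 - 12*q^2*s^2 + 22*q^2*s + 32*q*s^3 - 120*q*s^2 - 724*s^3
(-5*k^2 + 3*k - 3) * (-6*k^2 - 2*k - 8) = 30*k^4 - 8*k^3 + 52*k^2 - 18*k + 24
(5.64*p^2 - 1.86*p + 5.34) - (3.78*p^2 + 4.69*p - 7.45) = 1.86*p^2 - 6.55*p + 12.79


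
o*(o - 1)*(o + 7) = o^3 + 6*o^2 - 7*o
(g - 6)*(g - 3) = g^2 - 9*g + 18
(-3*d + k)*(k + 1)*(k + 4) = -3*d*k^2 - 15*d*k - 12*d + k^3 + 5*k^2 + 4*k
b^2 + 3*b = b*(b + 3)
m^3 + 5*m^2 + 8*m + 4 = (m + 1)*(m + 2)^2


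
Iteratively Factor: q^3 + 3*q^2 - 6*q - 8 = (q + 1)*(q^2 + 2*q - 8) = (q + 1)*(q + 4)*(q - 2)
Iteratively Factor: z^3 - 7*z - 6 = (z + 2)*(z^2 - 2*z - 3) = (z + 1)*(z + 2)*(z - 3)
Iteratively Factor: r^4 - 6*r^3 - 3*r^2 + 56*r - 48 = (r - 4)*(r^3 - 2*r^2 - 11*r + 12) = (r - 4)^2*(r^2 + 2*r - 3) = (r - 4)^2*(r - 1)*(r + 3)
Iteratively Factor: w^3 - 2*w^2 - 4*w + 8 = (w + 2)*(w^2 - 4*w + 4) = (w - 2)*(w + 2)*(w - 2)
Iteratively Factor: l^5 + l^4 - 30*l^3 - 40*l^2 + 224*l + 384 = (l + 3)*(l^4 - 2*l^3 - 24*l^2 + 32*l + 128) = (l + 3)*(l + 4)*(l^3 - 6*l^2 + 32) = (l + 2)*(l + 3)*(l + 4)*(l^2 - 8*l + 16) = (l - 4)*(l + 2)*(l + 3)*(l + 4)*(l - 4)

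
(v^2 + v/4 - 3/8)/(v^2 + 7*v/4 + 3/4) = (v - 1/2)/(v + 1)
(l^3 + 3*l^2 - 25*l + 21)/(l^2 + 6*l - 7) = l - 3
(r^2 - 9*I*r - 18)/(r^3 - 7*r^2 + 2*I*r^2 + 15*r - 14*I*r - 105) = (r - 6*I)/(r^2 + r*(-7 + 5*I) - 35*I)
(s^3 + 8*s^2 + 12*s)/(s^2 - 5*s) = (s^2 + 8*s + 12)/(s - 5)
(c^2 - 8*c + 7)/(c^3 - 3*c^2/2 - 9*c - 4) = 2*(-c^2 + 8*c - 7)/(-2*c^3 + 3*c^2 + 18*c + 8)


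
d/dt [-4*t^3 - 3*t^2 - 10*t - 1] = -12*t^2 - 6*t - 10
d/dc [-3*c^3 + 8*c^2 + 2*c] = -9*c^2 + 16*c + 2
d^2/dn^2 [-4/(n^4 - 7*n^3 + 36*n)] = 8*(3*n^2*(2*n - 7)*(n^3 - 7*n^2 + 36) - (4*n^3 - 21*n^2 + 36)^2)/(n^3*(n^3 - 7*n^2 + 36)^3)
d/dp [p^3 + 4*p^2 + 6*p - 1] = 3*p^2 + 8*p + 6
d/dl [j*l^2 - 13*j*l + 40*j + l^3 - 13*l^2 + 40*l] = 2*j*l - 13*j + 3*l^2 - 26*l + 40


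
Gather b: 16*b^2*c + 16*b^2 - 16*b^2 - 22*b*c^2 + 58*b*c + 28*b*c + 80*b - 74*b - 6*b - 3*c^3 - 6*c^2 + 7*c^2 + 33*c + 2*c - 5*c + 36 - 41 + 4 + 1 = 16*b^2*c + b*(-22*c^2 + 86*c) - 3*c^3 + c^2 + 30*c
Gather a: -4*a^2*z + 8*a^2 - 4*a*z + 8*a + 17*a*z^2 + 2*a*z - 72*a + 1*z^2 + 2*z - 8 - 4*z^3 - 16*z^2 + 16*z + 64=a^2*(8 - 4*z) + a*(17*z^2 - 2*z - 64) - 4*z^3 - 15*z^2 + 18*z + 56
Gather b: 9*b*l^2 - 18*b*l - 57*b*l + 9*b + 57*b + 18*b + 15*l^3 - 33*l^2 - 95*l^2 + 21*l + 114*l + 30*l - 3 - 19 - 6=b*(9*l^2 - 75*l + 84) + 15*l^3 - 128*l^2 + 165*l - 28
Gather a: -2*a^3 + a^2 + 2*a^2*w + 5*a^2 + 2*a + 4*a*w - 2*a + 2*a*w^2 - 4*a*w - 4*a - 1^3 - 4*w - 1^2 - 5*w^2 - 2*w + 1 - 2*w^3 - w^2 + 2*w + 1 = -2*a^3 + a^2*(2*w + 6) + a*(2*w^2 - 4) - 2*w^3 - 6*w^2 - 4*w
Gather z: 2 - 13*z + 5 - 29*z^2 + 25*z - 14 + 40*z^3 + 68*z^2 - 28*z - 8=40*z^3 + 39*z^2 - 16*z - 15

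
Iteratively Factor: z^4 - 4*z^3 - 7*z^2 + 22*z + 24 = (z + 2)*(z^3 - 6*z^2 + 5*z + 12) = (z - 3)*(z + 2)*(z^2 - 3*z - 4) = (z - 4)*(z - 3)*(z + 2)*(z + 1)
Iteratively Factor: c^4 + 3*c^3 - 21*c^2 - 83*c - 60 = (c + 1)*(c^3 + 2*c^2 - 23*c - 60) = (c + 1)*(c + 3)*(c^2 - c - 20) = (c + 1)*(c + 3)*(c + 4)*(c - 5)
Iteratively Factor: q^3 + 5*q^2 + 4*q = (q + 1)*(q^2 + 4*q) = (q + 1)*(q + 4)*(q)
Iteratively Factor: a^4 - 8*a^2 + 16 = (a - 2)*(a^3 + 2*a^2 - 4*a - 8) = (a - 2)^2*(a^2 + 4*a + 4) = (a - 2)^2*(a + 2)*(a + 2)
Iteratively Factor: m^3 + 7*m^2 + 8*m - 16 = (m + 4)*(m^2 + 3*m - 4) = (m + 4)^2*(m - 1)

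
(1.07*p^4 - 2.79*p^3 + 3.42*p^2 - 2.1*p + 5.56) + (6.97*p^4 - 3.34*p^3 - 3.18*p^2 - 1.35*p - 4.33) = 8.04*p^4 - 6.13*p^3 + 0.24*p^2 - 3.45*p + 1.23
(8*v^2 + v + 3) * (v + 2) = 8*v^3 + 17*v^2 + 5*v + 6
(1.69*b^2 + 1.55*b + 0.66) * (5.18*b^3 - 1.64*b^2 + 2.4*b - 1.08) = 8.7542*b^5 + 5.2574*b^4 + 4.9328*b^3 + 0.812399999999999*b^2 - 0.0900000000000001*b - 0.7128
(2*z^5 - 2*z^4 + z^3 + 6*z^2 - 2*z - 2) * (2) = 4*z^5 - 4*z^4 + 2*z^3 + 12*z^2 - 4*z - 4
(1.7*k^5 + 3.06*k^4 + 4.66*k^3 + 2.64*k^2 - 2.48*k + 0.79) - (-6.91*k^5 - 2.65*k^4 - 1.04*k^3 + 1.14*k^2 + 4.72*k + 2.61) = 8.61*k^5 + 5.71*k^4 + 5.7*k^3 + 1.5*k^2 - 7.2*k - 1.82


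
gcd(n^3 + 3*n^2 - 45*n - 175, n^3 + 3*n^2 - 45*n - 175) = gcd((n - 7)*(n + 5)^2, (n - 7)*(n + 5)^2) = n^3 + 3*n^2 - 45*n - 175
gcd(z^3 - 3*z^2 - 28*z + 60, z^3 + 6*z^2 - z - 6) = 1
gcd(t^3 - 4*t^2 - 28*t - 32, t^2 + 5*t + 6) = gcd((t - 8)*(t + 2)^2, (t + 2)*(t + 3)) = t + 2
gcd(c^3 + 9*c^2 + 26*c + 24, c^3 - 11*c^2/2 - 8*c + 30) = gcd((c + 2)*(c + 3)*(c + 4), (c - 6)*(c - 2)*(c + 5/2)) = 1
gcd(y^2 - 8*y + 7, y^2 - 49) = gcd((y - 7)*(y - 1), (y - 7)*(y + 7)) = y - 7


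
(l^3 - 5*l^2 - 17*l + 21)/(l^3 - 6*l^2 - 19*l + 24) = (l - 7)/(l - 8)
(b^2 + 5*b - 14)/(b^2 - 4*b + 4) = (b + 7)/(b - 2)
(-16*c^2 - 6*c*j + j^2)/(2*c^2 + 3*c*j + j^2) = (-8*c + j)/(c + j)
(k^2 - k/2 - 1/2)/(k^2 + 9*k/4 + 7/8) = 4*(k - 1)/(4*k + 7)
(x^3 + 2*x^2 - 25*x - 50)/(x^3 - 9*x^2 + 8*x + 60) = (x + 5)/(x - 6)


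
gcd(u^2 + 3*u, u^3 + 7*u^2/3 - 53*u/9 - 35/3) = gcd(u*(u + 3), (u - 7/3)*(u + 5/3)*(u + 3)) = u + 3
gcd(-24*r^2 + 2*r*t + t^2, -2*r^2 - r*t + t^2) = 1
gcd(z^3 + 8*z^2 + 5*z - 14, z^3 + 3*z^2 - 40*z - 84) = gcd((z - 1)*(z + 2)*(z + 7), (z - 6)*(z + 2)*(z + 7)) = z^2 + 9*z + 14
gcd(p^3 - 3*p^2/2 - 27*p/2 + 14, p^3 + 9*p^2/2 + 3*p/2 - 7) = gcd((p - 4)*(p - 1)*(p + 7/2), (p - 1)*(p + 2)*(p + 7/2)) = p^2 + 5*p/2 - 7/2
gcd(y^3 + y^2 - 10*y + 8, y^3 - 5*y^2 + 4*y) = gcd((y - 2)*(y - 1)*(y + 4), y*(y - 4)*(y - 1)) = y - 1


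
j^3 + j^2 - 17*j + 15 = (j - 3)*(j - 1)*(j + 5)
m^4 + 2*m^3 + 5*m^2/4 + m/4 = m*(m + 1/2)^2*(m + 1)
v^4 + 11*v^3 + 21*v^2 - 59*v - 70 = (v - 2)*(v + 1)*(v + 5)*(v + 7)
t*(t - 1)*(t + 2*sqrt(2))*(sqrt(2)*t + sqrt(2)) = sqrt(2)*t^4 + 4*t^3 - sqrt(2)*t^2 - 4*t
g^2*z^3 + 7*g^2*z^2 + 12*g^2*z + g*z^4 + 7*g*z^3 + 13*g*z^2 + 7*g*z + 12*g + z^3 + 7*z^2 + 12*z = (g + z)*(z + 3)*(z + 4)*(g*z + 1)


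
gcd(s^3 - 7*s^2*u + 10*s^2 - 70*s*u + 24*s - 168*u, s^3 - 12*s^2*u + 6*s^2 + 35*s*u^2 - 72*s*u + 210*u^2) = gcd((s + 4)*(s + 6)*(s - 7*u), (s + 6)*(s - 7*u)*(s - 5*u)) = s^2 - 7*s*u + 6*s - 42*u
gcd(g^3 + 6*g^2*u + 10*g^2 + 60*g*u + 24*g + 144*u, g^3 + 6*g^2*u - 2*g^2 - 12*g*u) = g + 6*u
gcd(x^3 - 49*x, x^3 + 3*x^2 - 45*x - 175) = x - 7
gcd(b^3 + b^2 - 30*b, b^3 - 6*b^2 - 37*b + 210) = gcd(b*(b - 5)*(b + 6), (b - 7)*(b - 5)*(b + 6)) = b^2 + b - 30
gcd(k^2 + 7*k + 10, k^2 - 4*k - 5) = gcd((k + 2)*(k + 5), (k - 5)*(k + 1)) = 1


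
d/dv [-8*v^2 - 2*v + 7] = -16*v - 2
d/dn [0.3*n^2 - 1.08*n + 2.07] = 0.6*n - 1.08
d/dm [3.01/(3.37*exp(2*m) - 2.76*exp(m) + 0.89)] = (8.3076 - 20.2874*exp(m))*exp(m)/(3.37*exp(2*m) - 2.76*exp(m) + 0.89)^2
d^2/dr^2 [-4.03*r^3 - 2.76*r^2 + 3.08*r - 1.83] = -24.18*r - 5.52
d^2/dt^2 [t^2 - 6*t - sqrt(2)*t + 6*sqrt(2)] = 2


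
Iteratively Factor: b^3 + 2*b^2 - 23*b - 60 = (b - 5)*(b^2 + 7*b + 12) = (b - 5)*(b + 3)*(b + 4)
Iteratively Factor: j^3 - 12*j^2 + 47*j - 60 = (j - 4)*(j^2 - 8*j + 15) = (j - 5)*(j - 4)*(j - 3)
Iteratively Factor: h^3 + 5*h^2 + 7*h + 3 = (h + 1)*(h^2 + 4*h + 3) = (h + 1)^2*(h + 3)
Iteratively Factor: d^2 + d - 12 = (d + 4)*(d - 3)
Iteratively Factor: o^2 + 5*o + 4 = (o + 4)*(o + 1)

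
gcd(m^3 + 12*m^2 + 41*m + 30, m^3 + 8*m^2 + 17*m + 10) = m^2 + 6*m + 5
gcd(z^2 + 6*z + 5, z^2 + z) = z + 1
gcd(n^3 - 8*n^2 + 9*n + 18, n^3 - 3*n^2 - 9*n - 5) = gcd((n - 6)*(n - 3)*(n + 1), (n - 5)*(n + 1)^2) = n + 1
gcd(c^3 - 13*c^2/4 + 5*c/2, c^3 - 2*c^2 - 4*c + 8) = c - 2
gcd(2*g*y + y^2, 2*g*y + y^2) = 2*g*y + y^2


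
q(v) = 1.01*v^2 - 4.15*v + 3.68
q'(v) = 2.02*v - 4.15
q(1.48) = -0.25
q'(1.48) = -1.16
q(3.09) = 0.50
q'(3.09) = 2.09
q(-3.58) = 31.48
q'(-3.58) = -11.38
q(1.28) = 0.02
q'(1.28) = -1.56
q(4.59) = 5.91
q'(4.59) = 5.12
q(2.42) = -0.45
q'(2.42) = 0.74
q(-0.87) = 8.05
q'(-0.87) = -5.91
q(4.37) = 4.83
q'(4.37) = 4.68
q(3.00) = 0.32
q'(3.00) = 1.91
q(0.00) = 3.68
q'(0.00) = -4.15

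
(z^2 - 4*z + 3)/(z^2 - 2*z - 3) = (z - 1)/(z + 1)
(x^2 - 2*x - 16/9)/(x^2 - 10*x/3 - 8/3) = (x - 8/3)/(x - 4)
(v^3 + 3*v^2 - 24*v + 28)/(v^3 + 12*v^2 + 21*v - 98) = (v - 2)/(v + 7)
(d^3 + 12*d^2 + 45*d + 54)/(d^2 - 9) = (d^2 + 9*d + 18)/(d - 3)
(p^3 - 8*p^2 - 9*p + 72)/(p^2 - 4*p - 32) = (p^2 - 9)/(p + 4)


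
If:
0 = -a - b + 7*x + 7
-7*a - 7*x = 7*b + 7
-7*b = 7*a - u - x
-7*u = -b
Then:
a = -7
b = 7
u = 1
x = -1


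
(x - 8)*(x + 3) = x^2 - 5*x - 24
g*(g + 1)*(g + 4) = g^3 + 5*g^2 + 4*g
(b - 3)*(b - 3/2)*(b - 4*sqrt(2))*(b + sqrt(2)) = b^4 - 9*b^3/2 - 3*sqrt(2)*b^3 - 7*b^2/2 + 27*sqrt(2)*b^2/2 - 27*sqrt(2)*b/2 + 36*b - 36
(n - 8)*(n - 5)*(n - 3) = n^3 - 16*n^2 + 79*n - 120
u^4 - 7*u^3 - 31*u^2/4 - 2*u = u*(u - 8)*(u + 1/2)^2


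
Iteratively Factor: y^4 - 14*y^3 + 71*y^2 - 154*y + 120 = (y - 5)*(y^3 - 9*y^2 + 26*y - 24) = (y - 5)*(y - 2)*(y^2 - 7*y + 12) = (y - 5)*(y - 4)*(y - 2)*(y - 3)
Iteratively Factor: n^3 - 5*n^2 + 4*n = (n - 4)*(n^2 - n) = (n - 4)*(n - 1)*(n)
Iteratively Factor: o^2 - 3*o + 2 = (o - 2)*(o - 1)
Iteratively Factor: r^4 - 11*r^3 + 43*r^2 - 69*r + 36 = (r - 3)*(r^3 - 8*r^2 + 19*r - 12) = (r - 3)*(r - 1)*(r^2 - 7*r + 12) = (r - 3)^2*(r - 1)*(r - 4)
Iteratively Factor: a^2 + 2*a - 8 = (a + 4)*(a - 2)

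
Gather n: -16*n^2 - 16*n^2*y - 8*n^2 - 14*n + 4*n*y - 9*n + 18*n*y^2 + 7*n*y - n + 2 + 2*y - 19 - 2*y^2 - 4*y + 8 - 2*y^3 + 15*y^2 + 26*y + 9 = n^2*(-16*y - 24) + n*(18*y^2 + 11*y - 24) - 2*y^3 + 13*y^2 + 24*y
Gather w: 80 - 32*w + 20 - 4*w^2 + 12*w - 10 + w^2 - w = -3*w^2 - 21*w + 90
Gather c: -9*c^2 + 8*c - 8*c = -9*c^2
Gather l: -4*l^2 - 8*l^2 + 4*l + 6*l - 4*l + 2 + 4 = -12*l^2 + 6*l + 6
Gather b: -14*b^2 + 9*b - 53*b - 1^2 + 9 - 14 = -14*b^2 - 44*b - 6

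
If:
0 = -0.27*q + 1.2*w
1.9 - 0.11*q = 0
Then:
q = 17.27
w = 3.89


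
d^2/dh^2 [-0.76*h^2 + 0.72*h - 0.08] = -1.52000000000000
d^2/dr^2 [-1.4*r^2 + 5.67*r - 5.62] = -2.80000000000000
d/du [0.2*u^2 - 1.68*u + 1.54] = 0.4*u - 1.68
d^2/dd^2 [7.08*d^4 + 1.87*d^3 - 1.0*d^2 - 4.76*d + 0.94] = 84.96*d^2 + 11.22*d - 2.0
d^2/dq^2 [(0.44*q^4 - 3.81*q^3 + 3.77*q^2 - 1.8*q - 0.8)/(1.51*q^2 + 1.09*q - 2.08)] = (2.006488*q^6 + 4.34517600000001*q^5 - 5.15512800000001*q^4 - 69.565752*q^3 + 134.772*q^2 - 140.722464*q + 17.532896)/(3.442951*q^6 + 7.455927*q^5 - 8.845731*q^4 - 19.245803*q^3 + 12.184848*q^2 + 14.147328*q - 8.998912)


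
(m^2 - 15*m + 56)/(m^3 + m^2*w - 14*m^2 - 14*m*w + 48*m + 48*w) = (m - 7)/(m^2 + m*w - 6*m - 6*w)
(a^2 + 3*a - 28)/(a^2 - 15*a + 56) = (a^2 + 3*a - 28)/(a^2 - 15*a + 56)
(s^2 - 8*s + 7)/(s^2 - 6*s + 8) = (s^2 - 8*s + 7)/(s^2 - 6*s + 8)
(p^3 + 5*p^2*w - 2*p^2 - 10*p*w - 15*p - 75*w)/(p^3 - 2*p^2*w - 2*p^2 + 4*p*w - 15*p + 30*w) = (p + 5*w)/(p - 2*w)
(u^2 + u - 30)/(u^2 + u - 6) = (u^2 + u - 30)/(u^2 + u - 6)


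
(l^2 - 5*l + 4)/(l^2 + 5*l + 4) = (l^2 - 5*l + 4)/(l^2 + 5*l + 4)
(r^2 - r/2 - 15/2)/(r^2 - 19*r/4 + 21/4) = 2*(2*r + 5)/(4*r - 7)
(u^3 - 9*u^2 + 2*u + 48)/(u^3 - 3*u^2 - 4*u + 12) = (u - 8)/(u - 2)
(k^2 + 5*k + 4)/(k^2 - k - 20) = (k + 1)/(k - 5)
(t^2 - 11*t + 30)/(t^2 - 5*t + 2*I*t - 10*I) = (t - 6)/(t + 2*I)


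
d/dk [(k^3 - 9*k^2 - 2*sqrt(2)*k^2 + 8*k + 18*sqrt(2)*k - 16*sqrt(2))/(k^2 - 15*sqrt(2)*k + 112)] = (k^4 - 30*sqrt(2)*k^3 + 117*sqrt(2)*k^2 + 388*k^2 - 2016*k - 416*sqrt(2)*k + 416 + 2016*sqrt(2))/(k^4 - 30*sqrt(2)*k^3 + 674*k^2 - 3360*sqrt(2)*k + 12544)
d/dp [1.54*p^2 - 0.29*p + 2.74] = 3.08*p - 0.29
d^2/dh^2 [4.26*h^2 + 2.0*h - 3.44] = 8.52000000000000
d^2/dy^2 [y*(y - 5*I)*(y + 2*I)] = 6*y - 6*I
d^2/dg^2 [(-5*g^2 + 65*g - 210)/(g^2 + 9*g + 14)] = 20*(11*g^3 - 42*g^2 - 840*g - 2324)/(g^6 + 27*g^5 + 285*g^4 + 1485*g^3 + 3990*g^2 + 5292*g + 2744)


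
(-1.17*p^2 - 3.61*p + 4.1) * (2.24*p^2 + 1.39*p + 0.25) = -2.6208*p^4 - 9.7127*p^3 + 3.8736*p^2 + 4.7965*p + 1.025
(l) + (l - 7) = 2*l - 7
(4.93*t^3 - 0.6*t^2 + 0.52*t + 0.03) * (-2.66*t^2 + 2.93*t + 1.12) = -13.1138*t^5 + 16.0409*t^4 + 2.3804*t^3 + 0.7718*t^2 + 0.6703*t + 0.0336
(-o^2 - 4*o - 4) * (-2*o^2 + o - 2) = 2*o^4 + 7*o^3 + 6*o^2 + 4*o + 8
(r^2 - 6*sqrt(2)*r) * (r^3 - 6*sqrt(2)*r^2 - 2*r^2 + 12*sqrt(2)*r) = r^5 - 12*sqrt(2)*r^4 - 2*r^4 + 24*sqrt(2)*r^3 + 72*r^3 - 144*r^2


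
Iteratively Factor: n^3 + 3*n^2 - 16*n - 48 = (n - 4)*(n^2 + 7*n + 12) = (n - 4)*(n + 3)*(n + 4)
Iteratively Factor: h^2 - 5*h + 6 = (h - 3)*(h - 2)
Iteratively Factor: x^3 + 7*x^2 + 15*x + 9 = (x + 3)*(x^2 + 4*x + 3) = (x + 3)^2*(x + 1)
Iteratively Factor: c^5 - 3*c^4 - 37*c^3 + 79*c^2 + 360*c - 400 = (c - 1)*(c^4 - 2*c^3 - 39*c^2 + 40*c + 400) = (c - 1)*(c + 4)*(c^3 - 6*c^2 - 15*c + 100) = (c - 1)*(c + 4)^2*(c^2 - 10*c + 25) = (c - 5)*(c - 1)*(c + 4)^2*(c - 5)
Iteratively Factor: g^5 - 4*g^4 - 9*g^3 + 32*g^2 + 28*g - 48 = (g + 2)*(g^4 - 6*g^3 + 3*g^2 + 26*g - 24) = (g - 1)*(g + 2)*(g^3 - 5*g^2 - 2*g + 24) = (g - 4)*(g - 1)*(g + 2)*(g^2 - g - 6) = (g - 4)*(g - 3)*(g - 1)*(g + 2)*(g + 2)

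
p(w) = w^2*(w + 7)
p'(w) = w^2 + 2*w*(w + 7) = w*(3*w + 14)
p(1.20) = 11.81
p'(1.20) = 21.12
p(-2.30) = 24.86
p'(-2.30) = -16.33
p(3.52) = 130.35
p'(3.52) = 86.45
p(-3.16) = 38.34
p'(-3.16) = -14.28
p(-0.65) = 2.68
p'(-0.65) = -7.83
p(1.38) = 15.96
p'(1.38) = 25.03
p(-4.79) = 50.71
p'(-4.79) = 1.77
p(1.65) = 23.55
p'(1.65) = 31.27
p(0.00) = 0.00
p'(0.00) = 0.00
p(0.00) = 0.00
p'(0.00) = 0.00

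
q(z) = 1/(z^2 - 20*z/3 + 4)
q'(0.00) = 0.42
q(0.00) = 0.25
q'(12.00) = 0.00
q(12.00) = 0.01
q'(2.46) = 0.04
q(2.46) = -0.16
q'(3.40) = -0.00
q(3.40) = -0.14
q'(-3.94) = 0.01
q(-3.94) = 0.02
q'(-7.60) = 0.00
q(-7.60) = 0.01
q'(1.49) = 0.27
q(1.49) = -0.27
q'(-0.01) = 0.40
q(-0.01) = 0.25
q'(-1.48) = 0.04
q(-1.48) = 0.06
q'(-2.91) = 0.01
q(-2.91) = 0.03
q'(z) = (20/3 - 2*z)/(z^2 - 20*z/3 + 4)^2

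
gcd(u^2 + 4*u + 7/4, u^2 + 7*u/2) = u + 7/2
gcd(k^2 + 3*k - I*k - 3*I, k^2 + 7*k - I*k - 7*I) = k - I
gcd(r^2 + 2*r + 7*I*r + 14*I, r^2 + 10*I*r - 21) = r + 7*I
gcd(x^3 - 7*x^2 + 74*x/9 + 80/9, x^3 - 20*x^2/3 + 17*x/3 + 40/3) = x^2 - 23*x/3 + 40/3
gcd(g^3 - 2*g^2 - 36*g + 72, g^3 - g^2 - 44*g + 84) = g^2 - 8*g + 12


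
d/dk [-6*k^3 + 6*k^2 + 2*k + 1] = -18*k^2 + 12*k + 2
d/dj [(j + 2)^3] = 3*(j + 2)^2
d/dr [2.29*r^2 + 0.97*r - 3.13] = 4.58*r + 0.97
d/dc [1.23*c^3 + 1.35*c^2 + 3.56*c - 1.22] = 3.69*c^2 + 2.7*c + 3.56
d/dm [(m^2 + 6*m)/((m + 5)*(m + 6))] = 5/(m^2 + 10*m + 25)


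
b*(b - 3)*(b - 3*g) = b^3 - 3*b^2*g - 3*b^2 + 9*b*g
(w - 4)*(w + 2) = w^2 - 2*w - 8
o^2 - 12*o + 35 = (o - 7)*(o - 5)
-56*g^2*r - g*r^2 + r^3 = r*(-8*g + r)*(7*g + r)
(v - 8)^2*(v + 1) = v^3 - 15*v^2 + 48*v + 64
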